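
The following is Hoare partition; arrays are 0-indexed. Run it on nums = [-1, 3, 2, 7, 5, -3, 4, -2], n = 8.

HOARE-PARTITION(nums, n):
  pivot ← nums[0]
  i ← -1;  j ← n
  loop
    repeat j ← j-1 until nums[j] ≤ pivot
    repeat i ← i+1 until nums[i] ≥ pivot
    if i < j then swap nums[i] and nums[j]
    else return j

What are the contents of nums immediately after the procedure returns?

pivot = nums[0] = -1; i = -1, j = 8
j→7 (nums[7]=-2≤-1), i→0 (nums[0]=-1≥-1); i<j, swap → [-2, 3, 2, 7, 5, -3, 4, -1]
j→5 (nums[5]=-3≤-1), i→1 (nums[1]=3≥-1); i<j, swap → [-2, -3, 2, 7, 5, 3, 4, -1]
j→1, i→2; i≥j, return j=1. nums = [-2, -3, 2, 7, 5, 3, 4, -1]

[-2, -3, 2, 7, 5, 3, 4, -1]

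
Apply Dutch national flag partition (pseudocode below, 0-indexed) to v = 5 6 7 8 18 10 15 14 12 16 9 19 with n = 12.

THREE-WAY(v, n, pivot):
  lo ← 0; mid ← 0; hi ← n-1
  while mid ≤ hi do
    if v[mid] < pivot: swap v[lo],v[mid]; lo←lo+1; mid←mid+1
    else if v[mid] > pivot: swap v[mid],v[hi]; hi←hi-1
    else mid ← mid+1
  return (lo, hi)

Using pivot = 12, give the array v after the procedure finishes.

5 6 7 8 9 10 12 14 16 15 19 18

pivot = 12; lo=0, mid=0, hi=11
v[mid]=5<12: swap v[0],v[0]; lo=1,mid=1 → 5 6 7 8 18 10 15 14 12 16 9 19
v[mid]=6<12: swap v[1],v[1]; lo=2,mid=2 → 5 6 7 8 18 10 15 14 12 16 9 19
v[mid]=7<12: swap v[2],v[2]; lo=3,mid=3 → 5 6 7 8 18 10 15 14 12 16 9 19
v[mid]=8<12: swap v[3],v[3]; lo=4,mid=4 → 5 6 7 8 18 10 15 14 12 16 9 19
v[mid]=18>12: swap v[4],v[11]; hi=10 → 5 6 7 8 19 10 15 14 12 16 9 18
v[mid]=19>12: swap v[4],v[10]; hi=9 → 5 6 7 8 9 10 15 14 12 16 19 18
v[mid]=9<12: swap v[4],v[4]; lo=5,mid=5 → 5 6 7 8 9 10 15 14 12 16 19 18
v[mid]=10<12: swap v[5],v[5]; lo=6,mid=6 → 5 6 7 8 9 10 15 14 12 16 19 18
v[mid]=15>12: swap v[6],v[9]; hi=8 → 5 6 7 8 9 10 16 14 12 15 19 18
v[mid]=16>12: swap v[6],v[8]; hi=7 → 5 6 7 8 9 10 12 14 16 15 19 18
v[mid]=12=12: mid=7
v[mid]=14>12: swap v[7],v[7]; hi=6 → 5 6 7 8 9 10 12 14 16 15 19 18
end: lo=6, hi=6; v = 5 6 7 8 9 10 12 14 16 15 19 18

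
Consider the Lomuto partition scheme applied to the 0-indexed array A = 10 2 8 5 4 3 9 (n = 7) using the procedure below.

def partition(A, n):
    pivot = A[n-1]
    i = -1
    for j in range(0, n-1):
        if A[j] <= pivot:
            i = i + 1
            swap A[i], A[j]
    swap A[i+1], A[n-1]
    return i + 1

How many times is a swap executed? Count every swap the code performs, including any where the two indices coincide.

6

pivot=9, i=-1
j=0: 10>9, skip
j=1: 2≤9, i=0, swap(0,1) ⇒ 2 10 8 5 4 3 9
j=2: 8≤9, i=1, swap(1,2) ⇒ 2 8 10 5 4 3 9
j=3: 5≤9, i=2, swap(2,3) ⇒ 2 8 5 10 4 3 9
j=4: 4≤9, i=3, swap(3,4) ⇒ 2 8 5 4 10 3 9
j=5: 3≤9, i=4, swap(4,5) ⇒ 2 8 5 4 3 10 9
swap(5,6) ⇒ 2 8 5 4 3 9 10; return 5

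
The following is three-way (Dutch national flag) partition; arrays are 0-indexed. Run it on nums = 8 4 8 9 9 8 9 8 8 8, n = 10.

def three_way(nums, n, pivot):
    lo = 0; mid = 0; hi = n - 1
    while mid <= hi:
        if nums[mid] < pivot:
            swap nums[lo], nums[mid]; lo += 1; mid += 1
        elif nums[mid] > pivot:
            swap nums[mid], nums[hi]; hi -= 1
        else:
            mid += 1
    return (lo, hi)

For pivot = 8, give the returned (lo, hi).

lo=0 mid=0 hi=9
8=8: mid=1
4<8: swap(0,1), lo=1 mid=2 ⇒ 4 8 8 9 9 8 9 8 8 8
8=8: mid=3
9>8: swap(3,9), hi=8 ⇒ 4 8 8 8 9 8 9 8 8 9
8=8: mid=4
9>8: swap(4,8), hi=7 ⇒ 4 8 8 8 8 8 9 8 9 9
8=8: mid=5
8=8: mid=6
9>8: swap(6,7), hi=6 ⇒ 4 8 8 8 8 8 8 9 9 9
8=8: mid=7
done. lo=1 hi=6; nums=4 8 8 8 8 8 8 9 9 9

(1, 6)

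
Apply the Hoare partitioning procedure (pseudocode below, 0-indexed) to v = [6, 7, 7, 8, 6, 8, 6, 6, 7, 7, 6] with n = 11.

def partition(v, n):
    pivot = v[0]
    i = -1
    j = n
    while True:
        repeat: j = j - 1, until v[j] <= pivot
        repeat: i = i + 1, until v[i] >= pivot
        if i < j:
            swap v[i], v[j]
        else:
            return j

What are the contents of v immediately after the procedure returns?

[6, 6, 6, 6, 8, 8, 7, 7, 7, 7, 6]

pivot = v[0] = 6; i = -1, j = 11
j→10 (v[10]=6≤6), i→0 (v[0]=6≥6); i<j, swap → [6, 7, 7, 8, 6, 8, 6, 6, 7, 7, 6]
j→7 (v[7]=6≤6), i→1 (v[1]=7≥6); i<j, swap → [6, 6, 7, 8, 6, 8, 6, 7, 7, 7, 6]
j→6 (v[6]=6≤6), i→2 (v[2]=7≥6); i<j, swap → [6, 6, 6, 8, 6, 8, 7, 7, 7, 7, 6]
j→4 (v[4]=6≤6), i→3 (v[3]=8≥6); i<j, swap → [6, 6, 6, 6, 8, 8, 7, 7, 7, 7, 6]
j→3, i→4; i≥j, return j=3. v = [6, 6, 6, 6, 8, 8, 7, 7, 7, 7, 6]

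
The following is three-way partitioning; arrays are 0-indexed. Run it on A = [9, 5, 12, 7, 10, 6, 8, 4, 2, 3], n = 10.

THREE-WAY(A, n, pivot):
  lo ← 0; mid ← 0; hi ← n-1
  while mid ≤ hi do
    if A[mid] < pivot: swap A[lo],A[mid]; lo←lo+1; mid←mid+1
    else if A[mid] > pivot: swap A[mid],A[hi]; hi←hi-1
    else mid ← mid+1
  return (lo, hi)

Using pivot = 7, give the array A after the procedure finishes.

lo=0 mid=0 hi=9
9>7: swap(0,9), hi=8 ⇒ [3, 5, 12, 7, 10, 6, 8, 4, 2, 9]
3<7: swap(0,0), lo=1 mid=1 ⇒ [3, 5, 12, 7, 10, 6, 8, 4, 2, 9]
5<7: swap(1,1), lo=2 mid=2 ⇒ [3, 5, 12, 7, 10, 6, 8, 4, 2, 9]
12>7: swap(2,8), hi=7 ⇒ [3, 5, 2, 7, 10, 6, 8, 4, 12, 9]
2<7: swap(2,2), lo=3 mid=3 ⇒ [3, 5, 2, 7, 10, 6, 8, 4, 12, 9]
7=7: mid=4
10>7: swap(4,7), hi=6 ⇒ [3, 5, 2, 7, 4, 6, 8, 10, 12, 9]
4<7: swap(3,4), lo=4 mid=5 ⇒ [3, 5, 2, 4, 7, 6, 8, 10, 12, 9]
6<7: swap(4,5), lo=5 mid=6 ⇒ [3, 5, 2, 4, 6, 7, 8, 10, 12, 9]
8>7: swap(6,6), hi=5 ⇒ [3, 5, 2, 4, 6, 7, 8, 10, 12, 9]
done. lo=5 hi=5; A=[3, 5, 2, 4, 6, 7, 8, 10, 12, 9]

[3, 5, 2, 4, 6, 7, 8, 10, 12, 9]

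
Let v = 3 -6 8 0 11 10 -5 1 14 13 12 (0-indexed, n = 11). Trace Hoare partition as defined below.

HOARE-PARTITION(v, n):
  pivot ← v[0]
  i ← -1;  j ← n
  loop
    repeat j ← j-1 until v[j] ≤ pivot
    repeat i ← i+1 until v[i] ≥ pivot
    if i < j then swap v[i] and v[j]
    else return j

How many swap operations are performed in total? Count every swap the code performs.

pivot=3
j stops at 7 (1), i stops at 0 (3); swap ⇒ 1 -6 8 0 11 10 -5 3 14 13 12
j stops at 6 (-5), i stops at 2 (8); swap ⇒ 1 -6 -5 0 11 10 8 3 14 13 12
j stops at 3, i stops at 4; i≥j ⇒ return 3. v=1 -6 -5 0 11 10 8 3 14 13 12

2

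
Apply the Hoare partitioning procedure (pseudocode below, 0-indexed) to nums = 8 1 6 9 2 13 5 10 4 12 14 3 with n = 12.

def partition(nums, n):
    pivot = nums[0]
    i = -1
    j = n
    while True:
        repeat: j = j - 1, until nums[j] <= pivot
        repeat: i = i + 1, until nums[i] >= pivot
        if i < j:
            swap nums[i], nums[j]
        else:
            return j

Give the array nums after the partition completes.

pivot=8
j stops at 11 (3), i stops at 0 (8); swap ⇒ 3 1 6 9 2 13 5 10 4 12 14 8
j stops at 8 (4), i stops at 3 (9); swap ⇒ 3 1 6 4 2 13 5 10 9 12 14 8
j stops at 6 (5), i stops at 5 (13); swap ⇒ 3 1 6 4 2 5 13 10 9 12 14 8
j stops at 5, i stops at 6; i≥j ⇒ return 5. nums=3 1 6 4 2 5 13 10 9 12 14 8

3 1 6 4 2 5 13 10 9 12 14 8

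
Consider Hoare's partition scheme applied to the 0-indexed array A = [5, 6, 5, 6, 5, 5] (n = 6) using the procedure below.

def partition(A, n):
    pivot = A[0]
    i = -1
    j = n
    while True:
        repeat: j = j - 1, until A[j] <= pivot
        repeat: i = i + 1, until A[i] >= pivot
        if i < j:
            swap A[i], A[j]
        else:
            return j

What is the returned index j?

pivot=5
j stops at 5 (5), i stops at 0 (5); swap ⇒ [5, 6, 5, 6, 5, 5]
j stops at 4 (5), i stops at 1 (6); swap ⇒ [5, 5, 5, 6, 6, 5]
j stops at 2, i stops at 2; i≥j ⇒ return 2. A=[5, 5, 5, 6, 6, 5]

2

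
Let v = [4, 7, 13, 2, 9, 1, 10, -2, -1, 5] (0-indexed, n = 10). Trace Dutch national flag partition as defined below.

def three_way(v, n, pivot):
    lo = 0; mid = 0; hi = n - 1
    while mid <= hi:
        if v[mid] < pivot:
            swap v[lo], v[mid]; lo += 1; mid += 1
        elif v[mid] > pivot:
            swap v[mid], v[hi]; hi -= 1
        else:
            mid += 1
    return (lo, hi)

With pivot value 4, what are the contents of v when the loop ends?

[-1, -2, 2, 1, 4, 10, 9, 13, 5, 7]

pivot = 4; lo=0, mid=0, hi=9
v[mid]=4=4: mid=1
v[mid]=7>4: swap v[1],v[9]; hi=8 → [4, 5, 13, 2, 9, 1, 10, -2, -1, 7]
v[mid]=5>4: swap v[1],v[8]; hi=7 → [4, -1, 13, 2, 9, 1, 10, -2, 5, 7]
v[mid]=-1<4: swap v[0],v[1]; lo=1,mid=2 → [-1, 4, 13, 2, 9, 1, 10, -2, 5, 7]
v[mid]=13>4: swap v[2],v[7]; hi=6 → [-1, 4, -2, 2, 9, 1, 10, 13, 5, 7]
v[mid]=-2<4: swap v[1],v[2]; lo=2,mid=3 → [-1, -2, 4, 2, 9, 1, 10, 13, 5, 7]
v[mid]=2<4: swap v[2],v[3]; lo=3,mid=4 → [-1, -2, 2, 4, 9, 1, 10, 13, 5, 7]
v[mid]=9>4: swap v[4],v[6]; hi=5 → [-1, -2, 2, 4, 10, 1, 9, 13, 5, 7]
v[mid]=10>4: swap v[4],v[5]; hi=4 → [-1, -2, 2, 4, 1, 10, 9, 13, 5, 7]
v[mid]=1<4: swap v[3],v[4]; lo=4,mid=5 → [-1, -2, 2, 1, 4, 10, 9, 13, 5, 7]
end: lo=4, hi=4; v = [-1, -2, 2, 1, 4, 10, 9, 13, 5, 7]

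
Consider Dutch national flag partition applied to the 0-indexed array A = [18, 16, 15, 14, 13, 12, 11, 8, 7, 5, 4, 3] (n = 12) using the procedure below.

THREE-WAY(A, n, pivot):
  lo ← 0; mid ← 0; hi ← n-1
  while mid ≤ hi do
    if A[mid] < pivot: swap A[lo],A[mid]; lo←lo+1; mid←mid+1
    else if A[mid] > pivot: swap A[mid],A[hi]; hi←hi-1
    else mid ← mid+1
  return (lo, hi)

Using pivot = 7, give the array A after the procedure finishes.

[3, 4, 5, 7, 12, 11, 8, 13, 14, 15, 16, 18]

pivot = 7; lo=0, mid=0, hi=11
A[mid]=18>7: swap A[0],A[11]; hi=10 → [3, 16, 15, 14, 13, 12, 11, 8, 7, 5, 4, 18]
A[mid]=3<7: swap A[0],A[0]; lo=1,mid=1 → [3, 16, 15, 14, 13, 12, 11, 8, 7, 5, 4, 18]
A[mid]=16>7: swap A[1],A[10]; hi=9 → [3, 4, 15, 14, 13, 12, 11, 8, 7, 5, 16, 18]
A[mid]=4<7: swap A[1],A[1]; lo=2,mid=2 → [3, 4, 15, 14, 13, 12, 11, 8, 7, 5, 16, 18]
A[mid]=15>7: swap A[2],A[9]; hi=8 → [3, 4, 5, 14, 13, 12, 11, 8, 7, 15, 16, 18]
A[mid]=5<7: swap A[2],A[2]; lo=3,mid=3 → [3, 4, 5, 14, 13, 12, 11, 8, 7, 15, 16, 18]
A[mid]=14>7: swap A[3],A[8]; hi=7 → [3, 4, 5, 7, 13, 12, 11, 8, 14, 15, 16, 18]
A[mid]=7=7: mid=4
A[mid]=13>7: swap A[4],A[7]; hi=6 → [3, 4, 5, 7, 8, 12, 11, 13, 14, 15, 16, 18]
A[mid]=8>7: swap A[4],A[6]; hi=5 → [3, 4, 5, 7, 11, 12, 8, 13, 14, 15, 16, 18]
A[mid]=11>7: swap A[4],A[5]; hi=4 → [3, 4, 5, 7, 12, 11, 8, 13, 14, 15, 16, 18]
A[mid]=12>7: swap A[4],A[4]; hi=3 → [3, 4, 5, 7, 12, 11, 8, 13, 14, 15, 16, 18]
end: lo=3, hi=3; A = [3, 4, 5, 7, 12, 11, 8, 13, 14, 15, 16, 18]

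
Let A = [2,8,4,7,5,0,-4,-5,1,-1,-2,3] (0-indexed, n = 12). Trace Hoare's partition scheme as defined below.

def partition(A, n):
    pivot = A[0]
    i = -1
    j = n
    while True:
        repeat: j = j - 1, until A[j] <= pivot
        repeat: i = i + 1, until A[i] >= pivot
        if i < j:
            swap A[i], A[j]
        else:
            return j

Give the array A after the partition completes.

[-2,-1,1,-5,-4,0,5,7,4,8,2,3]

pivot = A[0] = 2; i = -1, j = 12
j→10 (A[10]=-2≤2), i→0 (A[0]=2≥2); i<j, swap → [-2,8,4,7,5,0,-4,-5,1,-1,2,3]
j→9 (A[9]=-1≤2), i→1 (A[1]=8≥2); i<j, swap → [-2,-1,4,7,5,0,-4,-5,1,8,2,3]
j→8 (A[8]=1≤2), i→2 (A[2]=4≥2); i<j, swap → [-2,-1,1,7,5,0,-4,-5,4,8,2,3]
j→7 (A[7]=-5≤2), i→3 (A[3]=7≥2); i<j, swap → [-2,-1,1,-5,5,0,-4,7,4,8,2,3]
j→6 (A[6]=-4≤2), i→4 (A[4]=5≥2); i<j, swap → [-2,-1,1,-5,-4,0,5,7,4,8,2,3]
j→5, i→6; i≥j, return j=5. A = [-2,-1,1,-5,-4,0,5,7,4,8,2,3]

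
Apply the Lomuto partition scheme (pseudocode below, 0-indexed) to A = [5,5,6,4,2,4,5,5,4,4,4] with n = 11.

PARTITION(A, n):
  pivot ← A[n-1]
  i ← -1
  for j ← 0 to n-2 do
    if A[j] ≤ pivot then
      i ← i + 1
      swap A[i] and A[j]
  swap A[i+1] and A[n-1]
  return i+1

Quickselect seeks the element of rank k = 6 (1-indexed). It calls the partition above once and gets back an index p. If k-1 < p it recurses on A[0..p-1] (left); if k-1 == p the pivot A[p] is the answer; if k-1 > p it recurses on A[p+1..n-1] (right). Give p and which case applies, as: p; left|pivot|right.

pivot=4, i=-1
j=0: 5>4, skip
j=1: 5>4, skip
j=2: 6>4, skip
j=3: 4≤4, i=0, swap(0,3) ⇒ [4,5,6,5,2,4,5,5,4,4,4]
j=4: 2≤4, i=1, swap(1,4) ⇒ [4,2,6,5,5,4,5,5,4,4,4]
j=5: 4≤4, i=2, swap(2,5) ⇒ [4,2,4,5,5,6,5,5,4,4,4]
j=6: 5>4, skip
j=7: 5>4, skip
j=8: 4≤4, i=3, swap(3,8) ⇒ [4,2,4,4,5,6,5,5,5,4,4]
j=9: 4≤4, i=4, swap(4,9) ⇒ [4,2,4,4,4,6,5,5,5,5,4]
swap(5,10) ⇒ [4,2,4,4,4,4,5,5,5,5,6]; return 5
p = 5; k-1 = 5 == 5 ⇒ pivot

5; pivot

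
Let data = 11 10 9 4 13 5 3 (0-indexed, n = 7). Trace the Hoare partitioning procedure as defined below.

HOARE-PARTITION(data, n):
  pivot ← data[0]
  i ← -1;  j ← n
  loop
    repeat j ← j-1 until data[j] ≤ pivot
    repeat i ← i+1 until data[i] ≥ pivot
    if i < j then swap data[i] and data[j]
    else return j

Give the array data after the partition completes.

3 10 9 4 5 13 11

pivot = data[0] = 11; i = -1, j = 7
j→6 (data[6]=3≤11), i→0 (data[0]=11≥11); i<j, swap → 3 10 9 4 13 5 11
j→5 (data[5]=5≤11), i→4 (data[4]=13≥11); i<j, swap → 3 10 9 4 5 13 11
j→4, i→5; i≥j, return j=4. data = 3 10 9 4 5 13 11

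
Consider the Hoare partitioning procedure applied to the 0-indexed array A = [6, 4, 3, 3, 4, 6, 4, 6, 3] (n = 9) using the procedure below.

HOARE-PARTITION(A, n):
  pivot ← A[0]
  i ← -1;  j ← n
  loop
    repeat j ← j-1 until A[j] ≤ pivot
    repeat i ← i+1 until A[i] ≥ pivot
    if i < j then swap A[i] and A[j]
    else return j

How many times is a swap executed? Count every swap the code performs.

pivot=6
j stops at 8 (3), i stops at 0 (6); swap ⇒ [3, 4, 3, 3, 4, 6, 4, 6, 6]
j stops at 7 (6), i stops at 5 (6); swap ⇒ [3, 4, 3, 3, 4, 6, 4, 6, 6]
j stops at 6, i stops at 7; i≥j ⇒ return 6. A=[3, 4, 3, 3, 4, 6, 4, 6, 6]

2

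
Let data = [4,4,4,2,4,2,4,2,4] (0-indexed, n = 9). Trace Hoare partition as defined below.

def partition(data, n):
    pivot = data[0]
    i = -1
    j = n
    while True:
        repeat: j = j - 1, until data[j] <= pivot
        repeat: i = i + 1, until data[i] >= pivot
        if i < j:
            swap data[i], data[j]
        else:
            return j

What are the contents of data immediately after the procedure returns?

pivot=4
j stops at 8 (4), i stops at 0 (4); swap ⇒ [4,4,4,2,4,2,4,2,4]
j stops at 7 (2), i stops at 1 (4); swap ⇒ [4,2,4,2,4,2,4,4,4]
j stops at 6 (4), i stops at 2 (4); swap ⇒ [4,2,4,2,4,2,4,4,4]
j stops at 5 (2), i stops at 4 (4); swap ⇒ [4,2,4,2,2,4,4,4,4]
j stops at 4, i stops at 5; i≥j ⇒ return 4. data=[4,2,4,2,2,4,4,4,4]

[4,2,4,2,2,4,4,4,4]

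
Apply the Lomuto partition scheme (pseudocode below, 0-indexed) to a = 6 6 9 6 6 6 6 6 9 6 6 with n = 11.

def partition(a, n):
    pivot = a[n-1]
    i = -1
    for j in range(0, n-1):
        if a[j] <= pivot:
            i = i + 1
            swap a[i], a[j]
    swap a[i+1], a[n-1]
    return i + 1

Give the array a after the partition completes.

pivot = a[10] = 6; i = -1
j=0: a[0]=6 ≤ 6 → i=0, swap a[0],a[0] (no change) → 6 6 9 6 6 6 6 6 9 6 6
j=1: a[1]=6 ≤ 6 → i=1, swap a[1],a[1] (no change) → 6 6 9 6 6 6 6 6 9 6 6
j=2: a[2]=9 > 6 → no swap
j=3: a[3]=6 ≤ 6 → i=2, swap a[2],a[3] → 6 6 6 9 6 6 6 6 9 6 6
j=4: a[4]=6 ≤ 6 → i=3, swap a[3],a[4] → 6 6 6 6 9 6 6 6 9 6 6
j=5: a[5]=6 ≤ 6 → i=4, swap a[4],a[5] → 6 6 6 6 6 9 6 6 9 6 6
j=6: a[6]=6 ≤ 6 → i=5, swap a[5],a[6] → 6 6 6 6 6 6 9 6 9 6 6
j=7: a[7]=6 ≤ 6 → i=6, swap a[6],a[7] → 6 6 6 6 6 6 6 9 9 6 6
j=8: a[8]=9 > 6 → no swap
j=9: a[9]=6 ≤ 6 → i=7, swap a[7],a[9] → 6 6 6 6 6 6 6 6 9 9 6
final swap a[8],a[10] → 6 6 6 6 6 6 6 6 6 9 9; return 8

6 6 6 6 6 6 6 6 6 9 9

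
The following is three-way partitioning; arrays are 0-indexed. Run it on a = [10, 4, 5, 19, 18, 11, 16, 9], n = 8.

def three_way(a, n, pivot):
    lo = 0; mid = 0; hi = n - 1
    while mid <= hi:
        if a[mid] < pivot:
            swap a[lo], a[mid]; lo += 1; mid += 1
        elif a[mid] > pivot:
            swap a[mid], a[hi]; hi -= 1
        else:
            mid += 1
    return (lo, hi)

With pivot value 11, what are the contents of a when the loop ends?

pivot = 11; lo=0, mid=0, hi=7
a[mid]=10<11: swap a[0],a[0]; lo=1,mid=1 → [10, 4, 5, 19, 18, 11, 16, 9]
a[mid]=4<11: swap a[1],a[1]; lo=2,mid=2 → [10, 4, 5, 19, 18, 11, 16, 9]
a[mid]=5<11: swap a[2],a[2]; lo=3,mid=3 → [10, 4, 5, 19, 18, 11, 16, 9]
a[mid]=19>11: swap a[3],a[7]; hi=6 → [10, 4, 5, 9, 18, 11, 16, 19]
a[mid]=9<11: swap a[3],a[3]; lo=4,mid=4 → [10, 4, 5, 9, 18, 11, 16, 19]
a[mid]=18>11: swap a[4],a[6]; hi=5 → [10, 4, 5, 9, 16, 11, 18, 19]
a[mid]=16>11: swap a[4],a[5]; hi=4 → [10, 4, 5, 9, 11, 16, 18, 19]
a[mid]=11=11: mid=5
end: lo=4, hi=4; a = [10, 4, 5, 9, 11, 16, 18, 19]

[10, 4, 5, 9, 11, 16, 18, 19]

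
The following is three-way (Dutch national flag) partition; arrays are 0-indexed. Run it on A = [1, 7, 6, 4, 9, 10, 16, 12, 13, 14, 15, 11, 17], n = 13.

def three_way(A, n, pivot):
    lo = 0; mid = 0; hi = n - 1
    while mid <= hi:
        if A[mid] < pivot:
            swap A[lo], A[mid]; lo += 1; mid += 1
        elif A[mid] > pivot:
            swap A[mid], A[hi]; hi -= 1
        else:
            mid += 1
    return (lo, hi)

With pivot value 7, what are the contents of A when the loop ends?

[1, 6, 4, 7, 10, 16, 12, 13, 14, 15, 11, 17, 9]

pivot = 7; lo=0, mid=0, hi=12
A[mid]=1<7: swap A[0],A[0]; lo=1,mid=1 → [1, 7, 6, 4, 9, 10, 16, 12, 13, 14, 15, 11, 17]
A[mid]=7=7: mid=2
A[mid]=6<7: swap A[1],A[2]; lo=2,mid=3 → [1, 6, 7, 4, 9, 10, 16, 12, 13, 14, 15, 11, 17]
A[mid]=4<7: swap A[2],A[3]; lo=3,mid=4 → [1, 6, 4, 7, 9, 10, 16, 12, 13, 14, 15, 11, 17]
A[mid]=9>7: swap A[4],A[12]; hi=11 → [1, 6, 4, 7, 17, 10, 16, 12, 13, 14, 15, 11, 9]
A[mid]=17>7: swap A[4],A[11]; hi=10 → [1, 6, 4, 7, 11, 10, 16, 12, 13, 14, 15, 17, 9]
A[mid]=11>7: swap A[4],A[10]; hi=9 → [1, 6, 4, 7, 15, 10, 16, 12, 13, 14, 11, 17, 9]
A[mid]=15>7: swap A[4],A[9]; hi=8 → [1, 6, 4, 7, 14, 10, 16, 12, 13, 15, 11, 17, 9]
A[mid]=14>7: swap A[4],A[8]; hi=7 → [1, 6, 4, 7, 13, 10, 16, 12, 14, 15, 11, 17, 9]
A[mid]=13>7: swap A[4],A[7]; hi=6 → [1, 6, 4, 7, 12, 10, 16, 13, 14, 15, 11, 17, 9]
A[mid]=12>7: swap A[4],A[6]; hi=5 → [1, 6, 4, 7, 16, 10, 12, 13, 14, 15, 11, 17, 9]
A[mid]=16>7: swap A[4],A[5]; hi=4 → [1, 6, 4, 7, 10, 16, 12, 13, 14, 15, 11, 17, 9]
A[mid]=10>7: swap A[4],A[4]; hi=3 → [1, 6, 4, 7, 10, 16, 12, 13, 14, 15, 11, 17, 9]
end: lo=3, hi=3; A = [1, 6, 4, 7, 10, 16, 12, 13, 14, 15, 11, 17, 9]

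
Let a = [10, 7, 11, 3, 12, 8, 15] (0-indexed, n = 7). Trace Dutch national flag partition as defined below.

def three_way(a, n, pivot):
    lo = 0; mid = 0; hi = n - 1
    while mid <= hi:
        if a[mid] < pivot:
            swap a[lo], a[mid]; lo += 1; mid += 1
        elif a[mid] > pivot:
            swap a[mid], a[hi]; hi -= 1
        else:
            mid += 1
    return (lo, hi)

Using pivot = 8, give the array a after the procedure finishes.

[7, 3, 8, 12, 11, 15, 10]

lo=0 mid=0 hi=6
10>8: swap(0,6), hi=5 ⇒ [15, 7, 11, 3, 12, 8, 10]
15>8: swap(0,5), hi=4 ⇒ [8, 7, 11, 3, 12, 15, 10]
8=8: mid=1
7<8: swap(0,1), lo=1 mid=2 ⇒ [7, 8, 11, 3, 12, 15, 10]
11>8: swap(2,4), hi=3 ⇒ [7, 8, 12, 3, 11, 15, 10]
12>8: swap(2,3), hi=2 ⇒ [7, 8, 3, 12, 11, 15, 10]
3<8: swap(1,2), lo=2 mid=3 ⇒ [7, 3, 8, 12, 11, 15, 10]
done. lo=2 hi=2; a=[7, 3, 8, 12, 11, 15, 10]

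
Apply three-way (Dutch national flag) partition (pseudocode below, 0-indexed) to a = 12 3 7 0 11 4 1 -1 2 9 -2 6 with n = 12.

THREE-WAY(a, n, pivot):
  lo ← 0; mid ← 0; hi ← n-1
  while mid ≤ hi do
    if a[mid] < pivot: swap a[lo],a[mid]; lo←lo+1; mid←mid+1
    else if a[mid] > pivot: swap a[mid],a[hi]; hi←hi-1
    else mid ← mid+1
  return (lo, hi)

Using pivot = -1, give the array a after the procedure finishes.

pivot = -1; lo=0, mid=0, hi=11
a[mid]=12>-1: swap a[0],a[11]; hi=10 → 6 3 7 0 11 4 1 -1 2 9 -2 12
a[mid]=6>-1: swap a[0],a[10]; hi=9 → -2 3 7 0 11 4 1 -1 2 9 6 12
a[mid]=-2<-1: swap a[0],a[0]; lo=1,mid=1 → -2 3 7 0 11 4 1 -1 2 9 6 12
a[mid]=3>-1: swap a[1],a[9]; hi=8 → -2 9 7 0 11 4 1 -1 2 3 6 12
a[mid]=9>-1: swap a[1],a[8]; hi=7 → -2 2 7 0 11 4 1 -1 9 3 6 12
a[mid]=2>-1: swap a[1],a[7]; hi=6 → -2 -1 7 0 11 4 1 2 9 3 6 12
a[mid]=-1=-1: mid=2
a[mid]=7>-1: swap a[2],a[6]; hi=5 → -2 -1 1 0 11 4 7 2 9 3 6 12
a[mid]=1>-1: swap a[2],a[5]; hi=4 → -2 -1 4 0 11 1 7 2 9 3 6 12
a[mid]=4>-1: swap a[2],a[4]; hi=3 → -2 -1 11 0 4 1 7 2 9 3 6 12
a[mid]=11>-1: swap a[2],a[3]; hi=2 → -2 -1 0 11 4 1 7 2 9 3 6 12
a[mid]=0>-1: swap a[2],a[2]; hi=1 → -2 -1 0 11 4 1 7 2 9 3 6 12
end: lo=1, hi=1; a = -2 -1 0 11 4 1 7 2 9 3 6 12

-2 -1 0 11 4 1 7 2 9 3 6 12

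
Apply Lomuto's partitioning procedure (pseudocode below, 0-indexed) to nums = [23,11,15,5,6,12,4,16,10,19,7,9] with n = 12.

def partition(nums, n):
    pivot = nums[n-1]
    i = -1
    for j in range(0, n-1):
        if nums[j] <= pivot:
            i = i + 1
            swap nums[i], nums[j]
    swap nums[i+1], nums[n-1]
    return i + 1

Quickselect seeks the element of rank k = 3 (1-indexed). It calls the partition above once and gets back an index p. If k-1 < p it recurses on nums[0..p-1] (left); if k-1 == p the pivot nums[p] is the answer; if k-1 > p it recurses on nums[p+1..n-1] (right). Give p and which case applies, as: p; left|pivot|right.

4; left

pivot=9, i=-1
j=0: 23>9, skip
j=1: 11>9, skip
j=2: 15>9, skip
j=3: 5≤9, i=0, swap(0,3) ⇒ [5,11,15,23,6,12,4,16,10,19,7,9]
j=4: 6≤9, i=1, swap(1,4) ⇒ [5,6,15,23,11,12,4,16,10,19,7,9]
j=5: 12>9, skip
j=6: 4≤9, i=2, swap(2,6) ⇒ [5,6,4,23,11,12,15,16,10,19,7,9]
j=7: 16>9, skip
j=8: 10>9, skip
j=9: 19>9, skip
j=10: 7≤9, i=3, swap(3,10) ⇒ [5,6,4,7,11,12,15,16,10,19,23,9]
swap(4,11) ⇒ [5,6,4,7,9,12,15,16,10,19,23,11]; return 4
p = 4; k-1 = 2 < 4 ⇒ left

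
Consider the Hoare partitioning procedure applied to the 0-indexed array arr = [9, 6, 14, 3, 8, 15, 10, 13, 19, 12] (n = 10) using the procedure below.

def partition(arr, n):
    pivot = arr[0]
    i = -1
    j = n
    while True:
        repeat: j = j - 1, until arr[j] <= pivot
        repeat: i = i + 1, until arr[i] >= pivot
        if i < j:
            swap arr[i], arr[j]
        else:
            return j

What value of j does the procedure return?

pivot=9
j stops at 4 (8), i stops at 0 (9); swap ⇒ [8, 6, 14, 3, 9, 15, 10, 13, 19, 12]
j stops at 3 (3), i stops at 2 (14); swap ⇒ [8, 6, 3, 14, 9, 15, 10, 13, 19, 12]
j stops at 2, i stops at 3; i≥j ⇒ return 2. arr=[8, 6, 3, 14, 9, 15, 10, 13, 19, 12]

2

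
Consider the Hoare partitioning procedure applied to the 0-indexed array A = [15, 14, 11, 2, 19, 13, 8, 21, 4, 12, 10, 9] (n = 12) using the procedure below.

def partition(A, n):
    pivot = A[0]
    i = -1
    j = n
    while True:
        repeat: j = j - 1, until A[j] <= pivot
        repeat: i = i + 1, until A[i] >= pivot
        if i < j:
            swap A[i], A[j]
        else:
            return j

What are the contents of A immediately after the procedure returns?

pivot = A[0] = 15; i = -1, j = 12
j→11 (A[11]=9≤15), i→0 (A[0]=15≥15); i<j, swap → [9, 14, 11, 2, 19, 13, 8, 21, 4, 12, 10, 15]
j→10 (A[10]=10≤15), i→4 (A[4]=19≥15); i<j, swap → [9, 14, 11, 2, 10, 13, 8, 21, 4, 12, 19, 15]
j→9 (A[9]=12≤15), i→7 (A[7]=21≥15); i<j, swap → [9, 14, 11, 2, 10, 13, 8, 12, 4, 21, 19, 15]
j→8, i→9; i≥j, return j=8. A = [9, 14, 11, 2, 10, 13, 8, 12, 4, 21, 19, 15]

[9, 14, 11, 2, 10, 13, 8, 12, 4, 21, 19, 15]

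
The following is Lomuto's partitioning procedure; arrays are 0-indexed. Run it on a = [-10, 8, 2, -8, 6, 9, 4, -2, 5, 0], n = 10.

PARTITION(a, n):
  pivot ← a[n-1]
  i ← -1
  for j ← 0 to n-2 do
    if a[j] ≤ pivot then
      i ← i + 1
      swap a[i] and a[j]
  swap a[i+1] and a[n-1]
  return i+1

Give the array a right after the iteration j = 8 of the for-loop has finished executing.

[-10, -8, -2, 8, 6, 9, 4, 2, 5, 0]

pivot=0, i=-1
j=0: -10≤0, i=0, swap(0,0) ⇒ [-10, 8, 2, -8, 6, 9, 4, -2, 5, 0]
j=1: 8>0, skip
j=2: 2>0, skip
j=3: -8≤0, i=1, swap(1,3) ⇒ [-10, -8, 2, 8, 6, 9, 4, -2, 5, 0]
j=4: 6>0, skip
j=5: 9>0, skip
j=6: 4>0, skip
j=7: -2≤0, i=2, swap(2,7) ⇒ [-10, -8, -2, 8, 6, 9, 4, 2, 5, 0]
j=8: 5>0, skip
(after j=8) a = [-10, -8, -2, 8, 6, 9, 4, 2, 5, 0]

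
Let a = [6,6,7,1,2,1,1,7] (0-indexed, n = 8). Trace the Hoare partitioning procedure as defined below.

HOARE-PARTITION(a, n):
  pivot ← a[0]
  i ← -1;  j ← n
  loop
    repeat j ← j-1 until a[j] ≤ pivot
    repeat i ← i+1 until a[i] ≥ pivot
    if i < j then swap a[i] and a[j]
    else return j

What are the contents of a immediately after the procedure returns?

pivot = a[0] = 6; i = -1, j = 8
j→6 (a[6]=1≤6), i→0 (a[0]=6≥6); i<j, swap → [1,6,7,1,2,1,6,7]
j→5 (a[5]=1≤6), i→1 (a[1]=6≥6); i<j, swap → [1,1,7,1,2,6,6,7]
j→4 (a[4]=2≤6), i→2 (a[2]=7≥6); i<j, swap → [1,1,2,1,7,6,6,7]
j→3, i→4; i≥j, return j=3. a = [1,1,2,1,7,6,6,7]

[1,1,2,1,7,6,6,7]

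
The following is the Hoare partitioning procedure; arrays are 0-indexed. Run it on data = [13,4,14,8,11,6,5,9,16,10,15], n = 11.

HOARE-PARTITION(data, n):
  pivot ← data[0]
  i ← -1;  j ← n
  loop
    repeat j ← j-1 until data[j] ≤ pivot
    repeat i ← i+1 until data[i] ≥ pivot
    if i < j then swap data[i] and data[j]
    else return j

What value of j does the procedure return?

6

pivot=13
j stops at 9 (10), i stops at 0 (13); swap ⇒ [10,4,14,8,11,6,5,9,16,13,15]
j stops at 7 (9), i stops at 2 (14); swap ⇒ [10,4,9,8,11,6,5,14,16,13,15]
j stops at 6, i stops at 7; i≥j ⇒ return 6. data=[10,4,9,8,11,6,5,14,16,13,15]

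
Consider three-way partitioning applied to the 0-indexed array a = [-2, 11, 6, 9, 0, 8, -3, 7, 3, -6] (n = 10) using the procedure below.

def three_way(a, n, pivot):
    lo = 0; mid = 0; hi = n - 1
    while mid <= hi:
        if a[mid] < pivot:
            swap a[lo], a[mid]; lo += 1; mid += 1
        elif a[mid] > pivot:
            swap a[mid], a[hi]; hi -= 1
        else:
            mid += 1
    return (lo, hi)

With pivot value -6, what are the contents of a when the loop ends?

[-6, 6, 9, 0, 8, -3, 7, 3, 11, -2]

pivot = -6; lo=0, mid=0, hi=9
a[mid]=-2>-6: swap a[0],a[9]; hi=8 → [-6, 11, 6, 9, 0, 8, -3, 7, 3, -2]
a[mid]=-6=-6: mid=1
a[mid]=11>-6: swap a[1],a[8]; hi=7 → [-6, 3, 6, 9, 0, 8, -3, 7, 11, -2]
a[mid]=3>-6: swap a[1],a[7]; hi=6 → [-6, 7, 6, 9, 0, 8, -3, 3, 11, -2]
a[mid]=7>-6: swap a[1],a[6]; hi=5 → [-6, -3, 6, 9, 0, 8, 7, 3, 11, -2]
a[mid]=-3>-6: swap a[1],a[5]; hi=4 → [-6, 8, 6, 9, 0, -3, 7, 3, 11, -2]
a[mid]=8>-6: swap a[1],a[4]; hi=3 → [-6, 0, 6, 9, 8, -3, 7, 3, 11, -2]
a[mid]=0>-6: swap a[1],a[3]; hi=2 → [-6, 9, 6, 0, 8, -3, 7, 3, 11, -2]
a[mid]=9>-6: swap a[1],a[2]; hi=1 → [-6, 6, 9, 0, 8, -3, 7, 3, 11, -2]
a[mid]=6>-6: swap a[1],a[1]; hi=0 → [-6, 6, 9, 0, 8, -3, 7, 3, 11, -2]
end: lo=0, hi=0; a = [-6, 6, 9, 0, 8, -3, 7, 3, 11, -2]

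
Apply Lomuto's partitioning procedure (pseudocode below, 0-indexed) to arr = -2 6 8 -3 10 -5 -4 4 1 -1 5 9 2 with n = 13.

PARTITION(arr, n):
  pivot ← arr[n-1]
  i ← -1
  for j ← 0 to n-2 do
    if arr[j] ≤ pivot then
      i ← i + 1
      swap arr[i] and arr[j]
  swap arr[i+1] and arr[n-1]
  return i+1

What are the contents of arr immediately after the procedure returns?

-2 -3 -5 -4 1 -1 2 4 10 8 5 9 6

pivot=2, i=-1
j=0: -2≤2, i=0, swap(0,0) ⇒ -2 6 8 -3 10 -5 -4 4 1 -1 5 9 2
j=1: 6>2, skip
j=2: 8>2, skip
j=3: -3≤2, i=1, swap(1,3) ⇒ -2 -3 8 6 10 -5 -4 4 1 -1 5 9 2
j=4: 10>2, skip
j=5: -5≤2, i=2, swap(2,5) ⇒ -2 -3 -5 6 10 8 -4 4 1 -1 5 9 2
j=6: -4≤2, i=3, swap(3,6) ⇒ -2 -3 -5 -4 10 8 6 4 1 -1 5 9 2
j=7: 4>2, skip
j=8: 1≤2, i=4, swap(4,8) ⇒ -2 -3 -5 -4 1 8 6 4 10 -1 5 9 2
j=9: -1≤2, i=5, swap(5,9) ⇒ -2 -3 -5 -4 1 -1 6 4 10 8 5 9 2
j=10: 5>2, skip
j=11: 9>2, skip
swap(6,12) ⇒ -2 -3 -5 -4 1 -1 2 4 10 8 5 9 6; return 6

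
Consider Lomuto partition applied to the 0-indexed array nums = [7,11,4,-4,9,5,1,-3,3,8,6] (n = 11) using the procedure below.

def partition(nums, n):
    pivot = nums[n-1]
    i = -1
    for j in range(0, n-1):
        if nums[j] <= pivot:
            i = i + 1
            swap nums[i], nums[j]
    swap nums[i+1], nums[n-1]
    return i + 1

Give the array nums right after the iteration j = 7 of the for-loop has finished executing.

pivot = nums[10] = 6; i = -1
j=0: nums[0]=7 > 6 → no swap
j=1: nums[1]=11 > 6 → no swap
j=2: nums[2]=4 ≤ 6 → i=0, swap nums[0],nums[2] → [4,11,7,-4,9,5,1,-3,3,8,6]
j=3: nums[3]=-4 ≤ 6 → i=1, swap nums[1],nums[3] → [4,-4,7,11,9,5,1,-3,3,8,6]
j=4: nums[4]=9 > 6 → no swap
j=5: nums[5]=5 ≤ 6 → i=2, swap nums[2],nums[5] → [4,-4,5,11,9,7,1,-3,3,8,6]
j=6: nums[6]=1 ≤ 6 → i=3, swap nums[3],nums[6] → [4,-4,5,1,9,7,11,-3,3,8,6]
j=7: nums[7]=-3 ≤ 6 → i=4, swap nums[4],nums[7] → [4,-4,5,1,-3,7,11,9,3,8,6]
(after j=7) nums = [4,-4,5,1,-3,7,11,9,3,8,6]

[4,-4,5,1,-3,7,11,9,3,8,6]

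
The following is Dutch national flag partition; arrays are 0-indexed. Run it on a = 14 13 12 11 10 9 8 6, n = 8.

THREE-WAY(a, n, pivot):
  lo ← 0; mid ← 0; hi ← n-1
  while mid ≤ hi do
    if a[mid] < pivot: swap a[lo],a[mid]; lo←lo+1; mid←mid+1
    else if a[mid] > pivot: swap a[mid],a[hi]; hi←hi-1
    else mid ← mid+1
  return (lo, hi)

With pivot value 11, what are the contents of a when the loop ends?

pivot = 11; lo=0, mid=0, hi=7
a[mid]=14>11: swap a[0],a[7]; hi=6 → 6 13 12 11 10 9 8 14
a[mid]=6<11: swap a[0],a[0]; lo=1,mid=1 → 6 13 12 11 10 9 8 14
a[mid]=13>11: swap a[1],a[6]; hi=5 → 6 8 12 11 10 9 13 14
a[mid]=8<11: swap a[1],a[1]; lo=2,mid=2 → 6 8 12 11 10 9 13 14
a[mid]=12>11: swap a[2],a[5]; hi=4 → 6 8 9 11 10 12 13 14
a[mid]=9<11: swap a[2],a[2]; lo=3,mid=3 → 6 8 9 11 10 12 13 14
a[mid]=11=11: mid=4
a[mid]=10<11: swap a[3],a[4]; lo=4,mid=5 → 6 8 9 10 11 12 13 14
end: lo=4, hi=4; a = 6 8 9 10 11 12 13 14

6 8 9 10 11 12 13 14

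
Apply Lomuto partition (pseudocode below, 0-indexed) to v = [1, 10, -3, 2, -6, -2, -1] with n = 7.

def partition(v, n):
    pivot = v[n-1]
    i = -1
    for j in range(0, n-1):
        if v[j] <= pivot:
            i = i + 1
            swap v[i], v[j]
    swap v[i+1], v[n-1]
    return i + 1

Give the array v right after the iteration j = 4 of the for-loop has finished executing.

pivot=-1, i=-1
j=0: 1>-1, skip
j=1: 10>-1, skip
j=2: -3≤-1, i=0, swap(0,2) ⇒ [-3, 10, 1, 2, -6, -2, -1]
j=3: 2>-1, skip
j=4: -6≤-1, i=1, swap(1,4) ⇒ [-3, -6, 1, 2, 10, -2, -1]
(after j=4) v = [-3, -6, 1, 2, 10, -2, -1]

[-3, -6, 1, 2, 10, -2, -1]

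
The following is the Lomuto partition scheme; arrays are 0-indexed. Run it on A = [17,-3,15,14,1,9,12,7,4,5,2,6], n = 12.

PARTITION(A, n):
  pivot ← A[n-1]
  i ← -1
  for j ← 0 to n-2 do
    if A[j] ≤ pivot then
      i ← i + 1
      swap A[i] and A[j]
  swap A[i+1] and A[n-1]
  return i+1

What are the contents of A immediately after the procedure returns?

[-3,1,4,5,2,6,12,7,15,14,17,9]

pivot = A[11] = 6; i = -1
j=0: A[0]=17 > 6 → no swap
j=1: A[1]=-3 ≤ 6 → i=0, swap A[0],A[1] → [-3,17,15,14,1,9,12,7,4,5,2,6]
j=2: A[2]=15 > 6 → no swap
j=3: A[3]=14 > 6 → no swap
j=4: A[4]=1 ≤ 6 → i=1, swap A[1],A[4] → [-3,1,15,14,17,9,12,7,4,5,2,6]
j=5: A[5]=9 > 6 → no swap
j=6: A[6]=12 > 6 → no swap
j=7: A[7]=7 > 6 → no swap
j=8: A[8]=4 ≤ 6 → i=2, swap A[2],A[8] → [-3,1,4,14,17,9,12,7,15,5,2,6]
j=9: A[9]=5 ≤ 6 → i=3, swap A[3],A[9] → [-3,1,4,5,17,9,12,7,15,14,2,6]
j=10: A[10]=2 ≤ 6 → i=4, swap A[4],A[10] → [-3,1,4,5,2,9,12,7,15,14,17,6]
final swap A[5],A[11] → [-3,1,4,5,2,6,12,7,15,14,17,9]; return 5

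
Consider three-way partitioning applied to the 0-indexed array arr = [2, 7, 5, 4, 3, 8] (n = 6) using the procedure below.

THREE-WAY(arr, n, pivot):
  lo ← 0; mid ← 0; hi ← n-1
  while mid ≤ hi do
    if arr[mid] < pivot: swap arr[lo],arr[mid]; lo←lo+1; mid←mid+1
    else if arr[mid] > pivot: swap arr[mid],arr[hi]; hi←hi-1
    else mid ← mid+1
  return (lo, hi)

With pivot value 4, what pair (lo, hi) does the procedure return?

pivot = 4; lo=0, mid=0, hi=5
arr[mid]=2<4: swap arr[0],arr[0]; lo=1,mid=1 → [2, 7, 5, 4, 3, 8]
arr[mid]=7>4: swap arr[1],arr[5]; hi=4 → [2, 8, 5, 4, 3, 7]
arr[mid]=8>4: swap arr[1],arr[4]; hi=3 → [2, 3, 5, 4, 8, 7]
arr[mid]=3<4: swap arr[1],arr[1]; lo=2,mid=2 → [2, 3, 5, 4, 8, 7]
arr[mid]=5>4: swap arr[2],arr[3]; hi=2 → [2, 3, 4, 5, 8, 7]
arr[mid]=4=4: mid=3
end: lo=2, hi=2; arr = [2, 3, 4, 5, 8, 7]

(2, 2)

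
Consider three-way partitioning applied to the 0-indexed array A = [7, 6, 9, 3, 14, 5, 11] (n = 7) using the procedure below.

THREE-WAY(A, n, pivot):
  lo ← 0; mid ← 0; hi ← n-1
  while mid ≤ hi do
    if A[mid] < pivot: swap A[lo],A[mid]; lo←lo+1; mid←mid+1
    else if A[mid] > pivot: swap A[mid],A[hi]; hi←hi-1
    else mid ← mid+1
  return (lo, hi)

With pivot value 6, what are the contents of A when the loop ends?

[5, 3, 6, 14, 9, 11, 7]

lo=0 mid=0 hi=6
7>6: swap(0,6), hi=5 ⇒ [11, 6, 9, 3, 14, 5, 7]
11>6: swap(0,5), hi=4 ⇒ [5, 6, 9, 3, 14, 11, 7]
5<6: swap(0,0), lo=1 mid=1 ⇒ [5, 6, 9, 3, 14, 11, 7]
6=6: mid=2
9>6: swap(2,4), hi=3 ⇒ [5, 6, 14, 3, 9, 11, 7]
14>6: swap(2,3), hi=2 ⇒ [5, 6, 3, 14, 9, 11, 7]
3<6: swap(1,2), lo=2 mid=3 ⇒ [5, 3, 6, 14, 9, 11, 7]
done. lo=2 hi=2; A=[5, 3, 6, 14, 9, 11, 7]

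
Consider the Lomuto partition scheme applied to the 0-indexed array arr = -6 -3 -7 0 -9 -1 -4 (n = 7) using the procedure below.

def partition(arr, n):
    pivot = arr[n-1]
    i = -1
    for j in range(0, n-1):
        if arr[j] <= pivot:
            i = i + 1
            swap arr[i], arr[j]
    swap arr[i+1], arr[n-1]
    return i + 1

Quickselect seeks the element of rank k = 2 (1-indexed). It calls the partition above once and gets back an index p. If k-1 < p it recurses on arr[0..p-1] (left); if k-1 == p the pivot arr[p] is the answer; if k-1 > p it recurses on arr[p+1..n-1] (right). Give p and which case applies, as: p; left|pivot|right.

pivot = arr[6] = -4; i = -1
j=0: arr[0]=-6 ≤ -4 → i=0, swap arr[0],arr[0] (no change) → -6 -3 -7 0 -9 -1 -4
j=1: arr[1]=-3 > -4 → no swap
j=2: arr[2]=-7 ≤ -4 → i=1, swap arr[1],arr[2] → -6 -7 -3 0 -9 -1 -4
j=3: arr[3]=0 > -4 → no swap
j=4: arr[4]=-9 ≤ -4 → i=2, swap arr[2],arr[4] → -6 -7 -9 0 -3 -1 -4
j=5: arr[5]=-1 > -4 → no swap
final swap arr[3],arr[6] → -6 -7 -9 -4 -3 -1 0; return 3
p = 3; k-1 = 1 < 3 ⇒ left

3; left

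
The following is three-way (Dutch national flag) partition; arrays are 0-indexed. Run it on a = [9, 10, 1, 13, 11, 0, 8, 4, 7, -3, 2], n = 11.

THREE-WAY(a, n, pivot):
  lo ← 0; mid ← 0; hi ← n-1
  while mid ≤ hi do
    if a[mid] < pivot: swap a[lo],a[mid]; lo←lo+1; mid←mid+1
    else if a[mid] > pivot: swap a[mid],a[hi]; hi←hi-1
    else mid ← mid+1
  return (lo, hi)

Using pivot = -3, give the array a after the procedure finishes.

lo=0 mid=0 hi=10
9>-3: swap(0,10), hi=9 ⇒ [2, 10, 1, 13, 11, 0, 8, 4, 7, -3, 9]
2>-3: swap(0,9), hi=8 ⇒ [-3, 10, 1, 13, 11, 0, 8, 4, 7, 2, 9]
-3=-3: mid=1
10>-3: swap(1,8), hi=7 ⇒ [-3, 7, 1, 13, 11, 0, 8, 4, 10, 2, 9]
7>-3: swap(1,7), hi=6 ⇒ [-3, 4, 1, 13, 11, 0, 8, 7, 10, 2, 9]
4>-3: swap(1,6), hi=5 ⇒ [-3, 8, 1, 13, 11, 0, 4, 7, 10, 2, 9]
8>-3: swap(1,5), hi=4 ⇒ [-3, 0, 1, 13, 11, 8, 4, 7, 10, 2, 9]
0>-3: swap(1,4), hi=3 ⇒ [-3, 11, 1, 13, 0, 8, 4, 7, 10, 2, 9]
11>-3: swap(1,3), hi=2 ⇒ [-3, 13, 1, 11, 0, 8, 4, 7, 10, 2, 9]
13>-3: swap(1,2), hi=1 ⇒ [-3, 1, 13, 11, 0, 8, 4, 7, 10, 2, 9]
1>-3: swap(1,1), hi=0 ⇒ [-3, 1, 13, 11, 0, 8, 4, 7, 10, 2, 9]
done. lo=0 hi=0; a=[-3, 1, 13, 11, 0, 8, 4, 7, 10, 2, 9]

[-3, 1, 13, 11, 0, 8, 4, 7, 10, 2, 9]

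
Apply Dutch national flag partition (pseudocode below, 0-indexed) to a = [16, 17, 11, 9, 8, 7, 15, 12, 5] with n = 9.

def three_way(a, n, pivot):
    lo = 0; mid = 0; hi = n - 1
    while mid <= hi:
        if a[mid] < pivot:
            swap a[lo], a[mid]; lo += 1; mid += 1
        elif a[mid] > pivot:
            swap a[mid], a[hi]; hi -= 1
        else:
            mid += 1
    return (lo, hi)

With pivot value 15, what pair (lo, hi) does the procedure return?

(6, 6)

pivot = 15; lo=0, mid=0, hi=8
a[mid]=16>15: swap a[0],a[8]; hi=7 → [5, 17, 11, 9, 8, 7, 15, 12, 16]
a[mid]=5<15: swap a[0],a[0]; lo=1,mid=1 → [5, 17, 11, 9, 8, 7, 15, 12, 16]
a[mid]=17>15: swap a[1],a[7]; hi=6 → [5, 12, 11, 9, 8, 7, 15, 17, 16]
a[mid]=12<15: swap a[1],a[1]; lo=2,mid=2 → [5, 12, 11, 9, 8, 7, 15, 17, 16]
a[mid]=11<15: swap a[2],a[2]; lo=3,mid=3 → [5, 12, 11, 9, 8, 7, 15, 17, 16]
a[mid]=9<15: swap a[3],a[3]; lo=4,mid=4 → [5, 12, 11, 9, 8, 7, 15, 17, 16]
a[mid]=8<15: swap a[4],a[4]; lo=5,mid=5 → [5, 12, 11, 9, 8, 7, 15, 17, 16]
a[mid]=7<15: swap a[5],a[5]; lo=6,mid=6 → [5, 12, 11, 9, 8, 7, 15, 17, 16]
a[mid]=15=15: mid=7
end: lo=6, hi=6; a = [5, 12, 11, 9, 8, 7, 15, 17, 16]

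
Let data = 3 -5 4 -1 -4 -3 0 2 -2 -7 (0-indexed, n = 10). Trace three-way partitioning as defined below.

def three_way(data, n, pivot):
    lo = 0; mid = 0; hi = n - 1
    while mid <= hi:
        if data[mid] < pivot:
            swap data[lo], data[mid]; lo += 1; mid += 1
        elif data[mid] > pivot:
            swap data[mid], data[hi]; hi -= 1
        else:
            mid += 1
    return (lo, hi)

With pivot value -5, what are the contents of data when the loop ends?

pivot = -5; lo=0, mid=0, hi=9
data[mid]=3>-5: swap data[0],data[9]; hi=8 → -7 -5 4 -1 -4 -3 0 2 -2 3
data[mid]=-7<-5: swap data[0],data[0]; lo=1,mid=1 → -7 -5 4 -1 -4 -3 0 2 -2 3
data[mid]=-5=-5: mid=2
data[mid]=4>-5: swap data[2],data[8]; hi=7 → -7 -5 -2 -1 -4 -3 0 2 4 3
data[mid]=-2>-5: swap data[2],data[7]; hi=6 → -7 -5 2 -1 -4 -3 0 -2 4 3
data[mid]=2>-5: swap data[2],data[6]; hi=5 → -7 -5 0 -1 -4 -3 2 -2 4 3
data[mid]=0>-5: swap data[2],data[5]; hi=4 → -7 -5 -3 -1 -4 0 2 -2 4 3
data[mid]=-3>-5: swap data[2],data[4]; hi=3 → -7 -5 -4 -1 -3 0 2 -2 4 3
data[mid]=-4>-5: swap data[2],data[3]; hi=2 → -7 -5 -1 -4 -3 0 2 -2 4 3
data[mid]=-1>-5: swap data[2],data[2]; hi=1 → -7 -5 -1 -4 -3 0 2 -2 4 3
end: lo=1, hi=1; data = -7 -5 -1 -4 -3 0 2 -2 4 3

-7 -5 -1 -4 -3 0 2 -2 4 3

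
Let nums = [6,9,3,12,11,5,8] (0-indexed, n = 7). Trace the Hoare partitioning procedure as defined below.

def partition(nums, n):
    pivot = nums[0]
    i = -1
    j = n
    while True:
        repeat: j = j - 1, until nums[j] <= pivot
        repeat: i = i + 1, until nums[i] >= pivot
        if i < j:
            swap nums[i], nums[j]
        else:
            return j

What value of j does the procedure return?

pivot = nums[0] = 6; i = -1, j = 7
j→5 (nums[5]=5≤6), i→0 (nums[0]=6≥6); i<j, swap → [5,9,3,12,11,6,8]
j→2 (nums[2]=3≤6), i→1 (nums[1]=9≥6); i<j, swap → [5,3,9,12,11,6,8]
j→1, i→2; i≥j, return j=1. nums = [5,3,9,12,11,6,8]

1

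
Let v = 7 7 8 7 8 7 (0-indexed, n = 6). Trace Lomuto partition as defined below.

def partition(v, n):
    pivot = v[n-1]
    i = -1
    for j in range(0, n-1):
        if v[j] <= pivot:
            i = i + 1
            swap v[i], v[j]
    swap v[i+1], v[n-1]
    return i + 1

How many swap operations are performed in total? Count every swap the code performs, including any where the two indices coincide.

pivot = v[5] = 7; i = -1
j=0: v[0]=7 ≤ 7 → i=0, swap v[0],v[0] (no change) → 7 7 8 7 8 7
j=1: v[1]=7 ≤ 7 → i=1, swap v[1],v[1] (no change) → 7 7 8 7 8 7
j=2: v[2]=8 > 7 → no swap
j=3: v[3]=7 ≤ 7 → i=2, swap v[2],v[3] → 7 7 7 8 8 7
j=4: v[4]=8 > 7 → no swap
final swap v[3],v[5] → 7 7 7 7 8 8; return 3

4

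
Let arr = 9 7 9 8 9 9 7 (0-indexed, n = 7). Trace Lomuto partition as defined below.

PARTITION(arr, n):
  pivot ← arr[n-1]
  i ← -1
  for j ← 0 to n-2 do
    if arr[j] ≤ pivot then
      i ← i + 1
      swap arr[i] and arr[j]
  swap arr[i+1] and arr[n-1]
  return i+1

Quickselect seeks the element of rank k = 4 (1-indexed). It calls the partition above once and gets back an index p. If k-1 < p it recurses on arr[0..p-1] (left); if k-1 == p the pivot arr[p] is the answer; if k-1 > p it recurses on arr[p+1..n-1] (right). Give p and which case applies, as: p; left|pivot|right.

1; right

pivot=7, i=-1
j=0: 9>7, skip
j=1: 7≤7, i=0, swap(0,1) ⇒ 7 9 9 8 9 9 7
j=2: 9>7, skip
j=3: 8>7, skip
j=4: 9>7, skip
j=5: 9>7, skip
swap(1,6) ⇒ 7 7 9 8 9 9 9; return 1
p = 1; k-1 = 3 > 1 ⇒ right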